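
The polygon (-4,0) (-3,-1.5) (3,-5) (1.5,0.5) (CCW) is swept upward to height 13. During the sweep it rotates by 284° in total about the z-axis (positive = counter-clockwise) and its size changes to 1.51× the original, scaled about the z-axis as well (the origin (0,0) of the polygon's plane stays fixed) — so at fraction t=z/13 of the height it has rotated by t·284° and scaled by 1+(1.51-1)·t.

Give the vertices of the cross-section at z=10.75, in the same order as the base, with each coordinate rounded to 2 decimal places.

Cross-section at z=10.75: (3.27,4.65) (0.71,4.72) (-8.27,0.61) (-0.65,-2.15)

t = z/height = 10.75/13 = 0.826923
s = 1 + (scale-1)·z/height = 1 + (1.51-1)·10.75/13 = 1.421731
θ = twist·z/height = 284°·10.75/13 = 234.8462° = 4.098839 rad
cos θ = -0.575774, sin θ = -0.817609 (intermediates below are computed at full precision and shown rounded to 5 d.p.)
v1: (-4,0) → rotate → (2.30310,3.27044) → ×s → (3.27438,4.64968) → (3.27,4.65)
v2: (-3,-1.5) → rotate → (0.50091,3.31649) → ×s → (0.71216,4.71515) → (0.71,4.72)
v3: (3,-5) → rotate → (-5.81537,0.42604) → ×s → (-8.26789,0.60572) → (-8.27,0.61)
v4: (1.5,0.5) → rotate → (-0.45486,-1.51430) → ×s → (-0.64668,-2.15293) → (-0.65,-2.15)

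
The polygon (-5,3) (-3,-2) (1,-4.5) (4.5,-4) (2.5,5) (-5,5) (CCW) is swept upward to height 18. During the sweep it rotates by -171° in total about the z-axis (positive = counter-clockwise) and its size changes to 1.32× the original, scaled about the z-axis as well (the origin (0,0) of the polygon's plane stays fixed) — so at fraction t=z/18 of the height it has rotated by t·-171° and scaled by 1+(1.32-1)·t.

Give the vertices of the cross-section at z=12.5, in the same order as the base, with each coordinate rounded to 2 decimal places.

t = z/height = 12.5/18 = 0.694444
s = 1 + (scale-1)·z/height = 1 + (1.32-1)·12.5/18 = 1.222222
θ = twist·z/height = -171°·12.5/18 = -118.7500° = -2.072578 rad
cos θ = -0.480989, sin θ = -0.876727 (intermediates below are computed at full precision and shown rounded to 5 d.p.)
v1: (-5,3) → rotate → (5.03512,2.94067) → ×s → (6.15404,3.59415) → (6.15,3.59)
v2: (-3,-2) → rotate → (-0.31049,3.59216) → ×s → (-0.37948,4.39042) → (-0.38,4.39)
v3: (1,-4.5) → rotate → (-4.42626,1.28772) → ×s → (-5.40987,1.57388) → (-5.41,1.57)
v4: (4.5,-4) → rotate → (-5.67136,-2.02132) → ×s → (-6.93166,-2.47050) → (-6.93,-2.47)
v5: (2.5,5) → rotate → (3.18116,-4.59676) → ×s → (3.88809,-5.61826) → (3.89,-5.62)
v6: (-5,5) → rotate → (6.78858,1.97869) → ×s → (8.29715,2.41840) → (8.30,2.42)

Cross-section at z=12.5: (6.15,3.59) (-0.38,4.39) (-5.41,1.57) (-6.93,-2.47) (3.89,-5.62) (8.30,2.42)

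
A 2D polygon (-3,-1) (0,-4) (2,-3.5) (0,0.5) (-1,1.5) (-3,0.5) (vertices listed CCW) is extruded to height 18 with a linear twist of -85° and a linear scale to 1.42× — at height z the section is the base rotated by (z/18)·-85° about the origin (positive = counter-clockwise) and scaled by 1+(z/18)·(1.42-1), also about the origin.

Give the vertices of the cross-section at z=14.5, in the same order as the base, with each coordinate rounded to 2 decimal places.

t = z/height = 14.5/18 = 0.805556
s = 1 + (scale-1)·z/height = 1 + (1.42-1)·14.5/18 = 1.338333
θ = twist·z/height = -85°·14.5/18 = -68.4722° = -1.195066 rad
cos θ = 0.366952, sin θ = -0.930240 (intermediates below are computed at full precision and shown rounded to 5 d.p.)
v1: (-3,-1) → rotate → (-2.03110,2.42377) → ×s → (-2.71828,3.24381) → (-2.72,3.24)
v2: (0,-4) → rotate → (-3.72096,-1.46781) → ×s → (-4.97988,-1.96442) → (-4.98,-1.96)
v3: (2,-3.5) → rotate → (-2.52193,-3.14481) → ×s → (-3.37519,-4.20881) → (-3.38,-4.21)
v4: (0,0.5) → rotate → (0.46512,0.18348) → ×s → (0.62249,0.24555) → (0.62,0.25)
v5: (-1,1.5) → rotate → (1.02841,1.48067) → ×s → (1.37635,1.98163) → (1.38,1.98)
v6: (-3,0.5) → rotate → (-0.63574,2.97420) → ×s → (-0.85083,3.98046) → (-0.85,3.98)

Cross-section at z=14.5: (-2.72,3.24) (-4.98,-1.96) (-3.38,-4.21) (0.62,0.25) (1.38,1.98) (-0.85,3.98)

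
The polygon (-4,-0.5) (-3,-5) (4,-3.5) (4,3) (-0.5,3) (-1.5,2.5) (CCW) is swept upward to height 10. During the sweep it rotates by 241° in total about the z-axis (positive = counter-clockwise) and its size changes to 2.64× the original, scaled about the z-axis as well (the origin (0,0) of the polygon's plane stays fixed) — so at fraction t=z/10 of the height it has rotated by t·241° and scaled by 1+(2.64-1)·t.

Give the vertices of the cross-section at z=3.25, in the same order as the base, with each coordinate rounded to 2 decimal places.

Cross-section at z=3.25: (-0.49,-6.16) (6.58,-6.05) (6.50,4.92) (-3.26,6.94) (-4.66,0.18) (-4.22,-1.48)

t = z/height = 3.25/10 = 0.325
s = 1 + (scale-1)·z/height = 1 + (2.64-1)·3.25/10 = 1.533000
θ = twist·z/height = 241°·3.25/10 = 78.3250° = 1.367029 rad
cos θ = 0.202360, sin θ = 0.979311 (intermediates below are computed at full precision and shown rounded to 5 d.p.)
v1: (-4,-0.5) → rotate → (-0.31978,-4.01842) → ×s → (-0.49023,-6.16025) → (-0.49,-6.16)
v2: (-3,-5) → rotate → (4.28948,-3.94973) → ×s → (6.57577,-6.05494) → (6.58,-6.05)
v3: (4,-3.5) → rotate → (4.23703,3.20898) → ×s → (6.49537,4.91937) → (6.50,4.92)
v4: (4,3) → rotate → (-2.12849,4.52432) → ×s → (-3.26298,6.93579) → (-3.26,6.94)
v5: (-0.5,3) → rotate → (-3.03911,0.11742) → ×s → (-4.65896,0.18001) → (-4.66,0.18)
v6: (-1.5,2.5) → rotate → (-2.75182,-0.96307) → ×s → (-4.21854,-1.47638) → (-4.22,-1.48)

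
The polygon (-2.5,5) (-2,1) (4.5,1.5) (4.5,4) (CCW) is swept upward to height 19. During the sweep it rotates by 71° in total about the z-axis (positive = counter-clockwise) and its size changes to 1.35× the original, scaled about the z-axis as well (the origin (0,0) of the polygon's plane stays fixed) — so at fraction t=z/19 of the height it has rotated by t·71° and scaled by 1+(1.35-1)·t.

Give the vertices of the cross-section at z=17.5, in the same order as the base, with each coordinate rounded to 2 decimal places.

t = z/height = 17.5/19 = 0.921053
s = 1 + (scale-1)·z/height = 1 + (1.35-1)·17.5/19 = 1.322368
θ = twist·z/height = 71°·17.5/19 = 65.3947° = 1.141353 rad
cos θ = 0.416364, sin θ = 0.909198 (intermediates below are computed at full precision and shown rounded to 5 d.p.)
v1: (-2.5,5) → rotate → (-5.58690,-0.19117) → ×s → (-7.38794,-0.25280) → (-7.39,-0.25)
v2: (-2,1) → rotate → (-1.74193,-1.40203) → ×s → (-2.30347,-1.85400) → (-2.30,-1.85)
v3: (4.5,1.5) → rotate → (0.50984,4.71594) → ×s → (0.67420,6.23621) → (0.67,6.24)
v4: (4.5,4) → rotate → (-1.76315,5.75685) → ×s → (-2.33154,7.61267) → (-2.33,7.61)

Cross-section at z=17.5: (-7.39,-0.25) (-2.30,-1.85) (0.67,6.24) (-2.33,7.61)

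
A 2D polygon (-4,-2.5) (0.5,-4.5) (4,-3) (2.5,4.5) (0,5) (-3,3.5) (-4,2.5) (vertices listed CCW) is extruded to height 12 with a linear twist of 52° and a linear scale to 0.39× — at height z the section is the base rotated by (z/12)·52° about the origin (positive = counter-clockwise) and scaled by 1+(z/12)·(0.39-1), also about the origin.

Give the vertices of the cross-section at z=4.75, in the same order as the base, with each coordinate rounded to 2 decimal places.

Cross-section at z=4.75: (-2.17,-2.84) (1.56,-3.06) (3.64,-1.06) (0.58,3.86) (-1.33,3.55) (-3.06,1.69) (-3.51,0.71)

t = z/height = 4.75/12 = 0.395833
s = 1 + (scale-1)·z/height = 1 + (0.39-1)·4.75/12 = 0.758542
θ = twist·z/height = 52°·4.75/12 = 20.5833° = 0.359247 rad
cos θ = 0.936162, sin θ = 0.351569 (intermediates below are computed at full precision and shown rounded to 5 d.p.)
v1: (-4,-2.5) → rotate → (-2.86572,-3.74668) → ×s → (-2.17377,-2.84201) → (-2.17,-2.84)
v2: (0.5,-4.5) → rotate → (2.05014,-4.03694) → ×s → (1.55512,-3.06219) → (1.56,-3.06)
v3: (4,-3) → rotate → (4.79936,-1.40221) → ×s → (3.64051,-1.06363) → (3.64,-1.06)
v4: (2.5,4.5) → rotate → (0.75834,5.09165) → ×s → (0.57523,3.86223) → (0.58,3.86)
v5: (0,5) → rotate → (-1.75785,4.68081) → ×s → (-1.33340,3.55059) → (-1.33,3.55)
v6: (-3,3.5) → rotate → (-4.03898,2.22186) → ×s → (-3.06373,1.68537) → (-3.06,1.69)
v7: (-4,2.5) → rotate → (-4.62357,0.93413) → ×s → (-3.50717,0.70857) → (-3.51,0.71)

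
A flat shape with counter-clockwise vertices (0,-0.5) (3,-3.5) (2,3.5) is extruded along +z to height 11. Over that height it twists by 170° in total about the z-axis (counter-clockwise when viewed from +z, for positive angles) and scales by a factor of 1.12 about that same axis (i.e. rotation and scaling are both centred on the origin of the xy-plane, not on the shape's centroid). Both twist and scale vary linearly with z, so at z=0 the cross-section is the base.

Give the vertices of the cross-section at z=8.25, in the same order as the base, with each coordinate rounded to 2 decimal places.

t = z/height = 8.25/11 = 0.75
s = 1 + (scale-1)·z/height = 1 + (1.12-1)·8.25/11 = 1.090000
θ = twist·z/height = 170°·8.25/11 = 127.5000° = 2.225295 rad
cos θ = -0.608761, sin θ = 0.793353 (intermediates below are computed at full precision and shown rounded to 5 d.p.)
v1: (0,-0.5) → rotate → (0.39668,0.30438) → ×s → (0.43238,0.33177) → (0.43,0.33)
v2: (3,-3.5) → rotate → (0.95045,4.51073) → ×s → (1.03599,4.91669) → (1.04,4.92)
v3: (2,3.5) → rotate → (-3.99426,-0.54396) → ×s → (-4.35374,-0.59291) → (-4.35,-0.59)

Cross-section at z=8.25: (0.43,0.33) (1.04,4.92) (-4.35,-0.59)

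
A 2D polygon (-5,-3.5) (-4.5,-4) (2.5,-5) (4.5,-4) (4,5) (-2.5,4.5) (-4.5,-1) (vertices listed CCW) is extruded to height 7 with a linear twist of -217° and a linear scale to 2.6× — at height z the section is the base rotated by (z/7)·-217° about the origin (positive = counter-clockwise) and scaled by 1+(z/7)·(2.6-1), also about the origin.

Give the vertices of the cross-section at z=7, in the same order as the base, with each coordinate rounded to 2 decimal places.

t = z/height = 7/7 = 1
s = 1 + (scale-1)·z/height = 1 + (2.6-1)·7/7 = 2.600000
θ = twist·z/height = -217°·7/7 = -217.0000° = -3.787364 rad
cos θ = -0.798636, sin θ = 0.601815 (intermediates below are computed at full precision and shown rounded to 5 d.p.)
v1: (-5,-3.5) → rotate → (6.09953,-0.21385) → ×s → (15.85878,-0.55601) → (15.86,-0.56)
v2: (-4.5,-4) → rotate → (6.00112,0.48637) → ×s → (15.60291,1.26457) → (15.60,1.26)
v3: (2.5,-5) → rotate → (1.01249,5.49772) → ×s → (2.63246,14.29406) → (2.63,14.29)
v4: (4.5,-4) → rotate → (-1.18660,5.90271) → ×s → (-3.08516,15.34705) → (-3.09,15.35)
v5: (4,5) → rotate → (-6.20362,-1.58592) → ×s → (-16.12940,-4.12339) → (-16.13,-4.12)
v6: (-2.5,4.5) → rotate → (-0.71158,-5.09840) → ×s → (-1.85010,-13.25583) → (-1.85,-13.26)
v7: (-4.5,-1) → rotate → (4.19567,-1.90953) → ×s → (10.90875,-4.96478) → (10.91,-4.96)

Cross-section at z=7: (15.86,-0.56) (15.60,1.26) (2.63,14.29) (-3.09,15.35) (-16.13,-4.12) (-1.85,-13.26) (10.91,-4.96)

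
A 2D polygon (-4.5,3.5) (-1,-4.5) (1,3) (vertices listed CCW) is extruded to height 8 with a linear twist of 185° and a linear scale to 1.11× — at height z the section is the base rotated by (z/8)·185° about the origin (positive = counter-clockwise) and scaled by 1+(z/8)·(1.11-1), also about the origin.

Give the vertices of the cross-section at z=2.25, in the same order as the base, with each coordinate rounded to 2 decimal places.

t = z/height = 2.25/8 = 0.28125
s = 1 + (scale-1)·z/height = 1 + (1.11-1)·2.25/8 = 1.030938
θ = twist·z/height = 185°·2.25/8 = 52.0313° = 0.908117 rad
cos θ = 0.615232, sin θ = 0.788346 (intermediates below are computed at full precision and shown rounded to 5 d.p.)
v1: (-4.5,3.5) → rotate → (-5.52775,-1.39425) → ×s → (-5.69877,-1.43738) → (-5.70,-1.44)
v2: (-1,-4.5) → rotate → (2.93233,-3.55689) → ×s → (3.02305,-3.66693) → (3.02,-3.67)
v3: (1,3) → rotate → (-1.74981,2.63404) → ×s → (-1.80394,2.71553) → (-1.80,2.72)

Cross-section at z=2.25: (-5.70,-1.44) (3.02,-3.67) (-1.80,2.72)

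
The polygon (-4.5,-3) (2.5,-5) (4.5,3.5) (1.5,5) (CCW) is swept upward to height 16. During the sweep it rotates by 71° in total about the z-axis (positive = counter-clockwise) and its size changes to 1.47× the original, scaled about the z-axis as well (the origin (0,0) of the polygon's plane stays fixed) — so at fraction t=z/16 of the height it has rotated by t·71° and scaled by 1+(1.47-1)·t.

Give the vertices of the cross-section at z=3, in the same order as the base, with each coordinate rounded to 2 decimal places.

Cross-section at z=3: (-4.01,-4.30) (3.90,-4.67) (3.89,4.83) (0.34,5.67)

t = z/height = 3/16 = 0.1875
s = 1 + (scale-1)·z/height = 1 + (1.47-1)·3/16 = 1.088125
θ = twist·z/height = 71°·3/16 = 13.3125° = 0.232347 rad
cos θ = 0.973129, sin θ = 0.230262 (intermediates below are computed at full precision and shown rounded to 5 d.p.)
v1: (-4.5,-3) → rotate → (-3.68829,-3.95557) → ×s → (-4.01332,-4.30415) → (-4.01,-4.30)
v2: (2.5,-5) → rotate → (3.58413,-4.28999) → ×s → (3.89998,-4.66804) → (3.90,-4.67)
v3: (4.5,3.5) → rotate → (3.57316,4.44213) → ×s → (3.88805,4.83359) → (3.89,4.83)
v4: (1.5,5) → rotate → (0.30838,5.21104) → ×s → (0.33556,5.67026) → (0.34,5.67)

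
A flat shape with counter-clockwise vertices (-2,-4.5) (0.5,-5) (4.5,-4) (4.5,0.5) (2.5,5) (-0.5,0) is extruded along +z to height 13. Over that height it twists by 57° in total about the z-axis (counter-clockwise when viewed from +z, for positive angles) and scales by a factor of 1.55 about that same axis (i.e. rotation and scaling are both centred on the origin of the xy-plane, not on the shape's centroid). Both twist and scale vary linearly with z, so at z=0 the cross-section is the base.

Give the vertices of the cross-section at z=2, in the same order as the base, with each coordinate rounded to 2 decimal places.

Cross-section at z=2: (-1.40,-5.15) (1.36,-5.28) (5.49,-3.54) (4.74,1.28) (1.85,5.77) (-0.54,-0.08)

t = z/height = 2/13 = 0.153846
s = 1 + (scale-1)·z/height = 1 + (1.55-1)·2/13 = 1.084615
θ = twist·z/height = 57°·2/13 = 8.7692° = 0.153052 rad
cos θ = 0.988310, sin θ = 0.152455 (intermediates below are computed at full precision and shown rounded to 5 d.p.)
v1: (-2,-4.5) → rotate → (-1.29057,-4.75231) → ×s → (-1.39978,-5.15443) → (-1.40,-5.15)
v2: (0.5,-5) → rotate → (1.25643,-4.86532) → ×s → (1.36274,-5.27701) → (1.36,-5.28)
v3: (4.5,-4) → rotate → (5.05722,-3.26719) → ×s → (5.48514,-3.54365) → (5.49,-3.54)
v4: (4.5,0.5) → rotate → (4.37117,1.18020) → ×s → (4.74104,1.28007) → (4.74,1.28)
v5: (2.5,5) → rotate → (1.70850,5.32269) → ×s → (1.85307,5.77307) → (1.85,5.77)
v6: (-0.5,0) → rotate → (-0.49416,-0.07623) → ×s → (-0.53597,-0.08268) → (-0.54,-0.08)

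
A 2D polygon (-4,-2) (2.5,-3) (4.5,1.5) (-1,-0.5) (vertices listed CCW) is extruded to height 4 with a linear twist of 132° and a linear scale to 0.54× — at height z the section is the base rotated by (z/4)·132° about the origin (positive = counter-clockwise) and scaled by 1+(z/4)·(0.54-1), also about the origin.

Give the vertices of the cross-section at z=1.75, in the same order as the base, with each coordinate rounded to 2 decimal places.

t = z/height = 1.75/4 = 0.4375
s = 1 + (scale-1)·z/height = 1 + (0.54-1)·1.75/4 = 0.798750
θ = twist·z/height = 132°·1.75/4 = 57.7500° = 1.007928 rad
cos θ = 0.533615, sin θ = 0.845728 (intermediates below are computed at full precision and shown rounded to 5 d.p.)
v1: (-4,-2) → rotate → (-0.44300,-4.45014) → ×s → (-0.35385,-3.55455) → (-0.35,-3.55)
v2: (2.5,-3) → rotate → (3.87122,0.51348) → ×s → (3.09214,0.41014) → (3.09,0.41)
v3: (4.5,1.5) → rotate → (1.13267,4.60620) → ×s → (0.90472,3.67920) → (0.90,3.68)
v4: (-1,-0.5) → rotate → (-0.11075,-1.11254) → ×s → (-0.08846,-0.88864) → (-0.09,-0.89)

Cross-section at z=1.75: (-0.35,-3.55) (3.09,0.41) (0.90,3.68) (-0.09,-0.89)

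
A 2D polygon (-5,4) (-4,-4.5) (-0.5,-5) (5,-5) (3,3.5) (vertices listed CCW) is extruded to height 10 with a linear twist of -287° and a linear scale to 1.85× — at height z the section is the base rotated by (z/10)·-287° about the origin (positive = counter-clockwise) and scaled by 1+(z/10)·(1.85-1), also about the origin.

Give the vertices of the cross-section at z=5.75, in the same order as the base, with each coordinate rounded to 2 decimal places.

t = z/height = 5.75/10 = 0.575
s = 1 + (scale-1)·z/height = 1 + (1.85-1)·5.75/10 = 1.488750
θ = twist·z/height = -287°·5.75/10 = -165.0250° = -2.880230 rad
cos θ = -0.966039, sin θ = -0.258398 (intermediates below are computed at full precision and shown rounded to 5 d.p.)
v1: (-5,4) → rotate → (5.86378,-2.57217) → ×s → (8.72971,-3.82931) → (8.73,-3.83)
v2: (-4,-4.5) → rotate → (2.70137,5.38076) → ×s → (4.02166,8.01061) → (4.02,8.01)
v3: (-0.5,-5) → rotate → (-0.80897,4.95939) → ×s → (-1.20435,7.38329) → (-1.20,7.38)
v4: (5,-5) → rotate → (-6.12218,3.53821) → ×s → (-9.11440,5.26750) → (-9.11,5.27)
v5: (3,3.5) → rotate → (-1.99372,-4.15633) → ×s → (-2.96816,-6.18773) → (-2.97,-6.19)

Cross-section at z=5.75: (8.73,-3.83) (4.02,8.01) (-1.20,7.38) (-9.11,5.27) (-2.97,-6.19)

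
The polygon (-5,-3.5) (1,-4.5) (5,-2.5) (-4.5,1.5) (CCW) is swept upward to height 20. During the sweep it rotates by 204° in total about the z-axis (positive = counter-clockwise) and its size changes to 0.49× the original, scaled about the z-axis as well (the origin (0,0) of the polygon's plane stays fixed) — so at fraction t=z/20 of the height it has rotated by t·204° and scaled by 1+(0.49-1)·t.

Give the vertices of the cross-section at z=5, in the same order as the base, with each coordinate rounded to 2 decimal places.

t = z/height = 5/20 = 0.25
s = 1 + (scale-1)·z/height = 1 + (0.49-1)·5/20 = 0.872500
θ = twist·z/height = 204°·5/20 = 51.0000° = 0.890118 rad
cos θ = 0.629320, sin θ = 0.777146 (intermediates below are computed at full precision and shown rounded to 5 d.p.)
v1: (-5,-3.5) → rotate → (-0.42659,-6.08835) → ×s → (-0.37220,-5.31209) → (-0.37,-5.31)
v2: (1,-4.5) → rotate → (4.12648,-2.05480) → ×s → (3.60035,-1.79281) → (3.60,-1.79)
v3: (5,-2.5) → rotate → (5.08947,2.31243) → ×s → (4.44056,2.01759) → (4.44,2.02)
v4: (-4.5,1.5) → rotate → (-3.99766,-2.55318) → ×s → (-3.48796,-2.22765) → (-3.49,-2.23)

Cross-section at z=5: (-0.37,-5.31) (3.60,-1.79) (4.44,2.02) (-3.49,-2.23)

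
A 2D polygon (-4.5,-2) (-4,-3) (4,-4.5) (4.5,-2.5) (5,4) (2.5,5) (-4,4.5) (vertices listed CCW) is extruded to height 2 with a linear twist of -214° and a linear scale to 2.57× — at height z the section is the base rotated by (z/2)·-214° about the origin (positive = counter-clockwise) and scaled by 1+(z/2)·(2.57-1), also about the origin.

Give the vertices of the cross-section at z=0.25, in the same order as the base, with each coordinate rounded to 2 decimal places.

t = z/height = 0.25/2 = 0.125
s = 1 + (scale-1)·z/height = 1 + (2.57-1)·0.25/2 = 1.196250
θ = twist·z/height = -214°·0.25/2 = -26.7500° = -0.466876 rad
cos θ = 0.892979, sin θ = -0.450098 (intermediates below are computed at full precision and shown rounded to 5 d.p.)
v1: (-4.5,-2) → rotate → (-4.91860,0.23949) → ×s → (-5.88388,0.28648) → (-5.88,0.29)
v2: (-4,-3) → rotate → (-4.92221,-0.87854) → ×s → (-5.88820,-1.05096) → (-5.89,-1.05)
v3: (4,-4.5) → rotate → (1.54647,-5.81880) → ×s → (1.84997,-6.96074) → (1.85,-6.96)
v4: (4.5,-2.5) → rotate → (2.89316,-4.25789) → ×s → (3.46094,-5.09350) → (3.46,-5.09)
v5: (5,4) → rotate → (6.26529,1.32142) → ×s → (7.49485,1.58075) → (7.49,1.58)
v6: (2.5,5) → rotate → (4.48294,3.33965) → ×s → (5.36272,3.99505) → (5.36,4.00)
v7: (-4,4.5) → rotate → (-1.54647,5.81880) → ×s → (-1.84997,6.96074) → (-1.85,6.96)

Cross-section at z=0.25: (-5.88,0.29) (-5.89,-1.05) (1.85,-6.96) (3.46,-5.09) (7.49,1.58) (5.36,4.00) (-1.85,6.96)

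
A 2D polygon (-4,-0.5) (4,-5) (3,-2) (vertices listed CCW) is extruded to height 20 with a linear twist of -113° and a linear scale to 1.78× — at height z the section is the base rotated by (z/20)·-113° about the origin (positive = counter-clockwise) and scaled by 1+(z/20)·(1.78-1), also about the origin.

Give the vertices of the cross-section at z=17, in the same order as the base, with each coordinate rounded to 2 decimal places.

Cross-section at z=17: (-0.13,6.70) (-8.97,-5.74) (-3.83,-4.61)

t = z/height = 17/20 = 0.85
s = 1 + (scale-1)·z/height = 1 + (1.78-1)·17/20 = 1.663000
θ = twist·z/height = -113°·17/20 = -96.0500° = -1.676389 rad
cos θ = -0.105396, sin θ = -0.994430 (intermediates below are computed at full precision and shown rounded to 5 d.p.)
v1: (-4,-0.5) → rotate → (-0.07563,4.03042) → ×s → (-0.12577,6.70259) → (-0.13,6.70)
v2: (4,-5) → rotate → (-5.39374,-3.45074) → ×s → (-8.96978,-5.73858) → (-8.97,-5.74)
v3: (3,-2) → rotate → (-2.30505,-2.77250) → ×s → (-3.83330,-4.61066) → (-3.83,-4.61)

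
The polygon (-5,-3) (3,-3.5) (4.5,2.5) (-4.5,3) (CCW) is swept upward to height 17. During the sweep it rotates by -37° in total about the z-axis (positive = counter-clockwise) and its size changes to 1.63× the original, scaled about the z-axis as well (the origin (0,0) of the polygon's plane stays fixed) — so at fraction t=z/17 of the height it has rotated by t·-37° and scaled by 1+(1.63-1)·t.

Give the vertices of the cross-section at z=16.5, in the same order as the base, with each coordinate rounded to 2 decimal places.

Cross-section at z=16.5: (-9.36,0.81) (0.61,-7.40) (8.24,-0.99) (-3.04,8.17)

t = z/height = 16.5/17 = 0.970588
s = 1 + (scale-1)·z/height = 1 + (1.63-1)·16.5/17 = 1.611471
θ = twist·z/height = -37°·16.5/17 = -35.9118° = -0.626779 rad
cos θ = 0.809921, sin θ = -0.586539 (intermediates below are computed at full precision and shown rounded to 5 d.p.)
v1: (-5,-3) → rotate → (-5.80922,0.50293) → ×s → (-9.36139,0.81046) → (-9.36,0.81)
v2: (3,-3.5) → rotate → (0.37688,-4.59434) → ×s → (0.60733,-7.40364) → (0.61,-7.40)
v3: (4.5,2.5) → rotate → (5.11099,-0.61462) → ×s → (8.23621,-0.99044) → (8.24,-0.99)
v4: (-4.5,3) → rotate → (-1.88503,5.06919) → ×s → (-3.03767,8.16885) → (-3.04,8.17)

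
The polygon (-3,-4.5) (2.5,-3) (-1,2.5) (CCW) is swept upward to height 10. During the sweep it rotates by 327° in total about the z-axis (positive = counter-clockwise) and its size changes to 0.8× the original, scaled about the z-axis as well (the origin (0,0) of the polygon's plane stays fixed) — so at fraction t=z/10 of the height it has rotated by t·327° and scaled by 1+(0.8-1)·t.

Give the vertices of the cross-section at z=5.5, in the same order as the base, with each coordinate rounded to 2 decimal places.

Cross-section at z=5.5: (2.68,4.00) (-2.22,2.68) (0.88,-2.23)

t = z/height = 5.5/10 = 0.55
s = 1 + (scale-1)·z/height = 1 + (0.8-1)·5.5/10 = 0.890000
θ = twist·z/height = 327°·5.5/10 = 179.8500° = 3.138975 rad
cos θ = -0.999997, sin θ = 0.002618 (intermediates below are computed at full precision and shown rounded to 5 d.p.)
v1: (-3,-4.5) → rotate → (3.01177,4.49213) → ×s → (2.68048,3.99800) → (2.68,4.00)
v2: (2.5,-3) → rotate → (-2.49214,3.00653) → ×s → (-2.21800,2.67582) → (-2.22,2.68)
v3: (-1,2.5) → rotate → (0.99345,-2.50261) → ×s → (0.88417,-2.22732) → (0.88,-2.23)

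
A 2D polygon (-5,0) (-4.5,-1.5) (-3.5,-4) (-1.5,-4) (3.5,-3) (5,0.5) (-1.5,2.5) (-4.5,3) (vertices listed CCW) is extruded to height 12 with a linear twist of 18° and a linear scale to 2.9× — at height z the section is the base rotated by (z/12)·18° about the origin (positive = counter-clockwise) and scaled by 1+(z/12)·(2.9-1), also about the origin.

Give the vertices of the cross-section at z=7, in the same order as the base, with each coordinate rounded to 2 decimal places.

Cross-section at z=7: (-10.37,-1.92) (-8.75,-4.84) (-5.72,-9.64) (-1.57,-8.87) (8.41,-4.87) (10.17,2.96) (-4.07,4.61) (-10.48,4.49)

t = z/height = 7/12 = 0.583333
s = 1 + (scale-1)·z/height = 1 + (2.9-1)·7/12 = 2.108333
θ = twist·z/height = 18°·7/12 = 10.5000° = 0.183260 rad
cos θ = 0.983255, sin θ = 0.182236 (intermediates below are computed at full precision and shown rounded to 5 d.p.)
v1: (-5,0) → rotate → (-4.91627,-0.91118) → ×s → (-10.36515,-1.92107) → (-10.37,-1.92)
v2: (-4.5,-1.5) → rotate → (-4.15129,-2.29494) → ×s → (-8.75231,-4.83850) → (-8.75,-4.84)
v3: (-3.5,-4) → rotate → (-2.71245,-4.57084) → ×s → (-5.71875,-9.63686) → (-5.72,-9.64)
v4: (-1.5,-4) → rotate → (-0.74594,-4.20637) → ×s → (-1.57269,-8.86844) → (-1.57,-8.87)
v5: (3.5,-3) → rotate → (3.98810,-2.31194) → ×s → (8.40824,-4.87434) → (8.41,-4.87)
v6: (5,0.5) → rotate → (4.82516,1.40281) → ×s → (10.17304,2.95758) → (10.17,2.96)
v7: (-1.5,2.5) → rotate → (-1.93047,2.18478) → ×s → (-4.07008,4.60625) → (-4.07,4.61)
v8: (-4.5,3) → rotate → (-4.97135,2.12970) → ×s → (-10.48127,4.49013) → (-10.48,4.49)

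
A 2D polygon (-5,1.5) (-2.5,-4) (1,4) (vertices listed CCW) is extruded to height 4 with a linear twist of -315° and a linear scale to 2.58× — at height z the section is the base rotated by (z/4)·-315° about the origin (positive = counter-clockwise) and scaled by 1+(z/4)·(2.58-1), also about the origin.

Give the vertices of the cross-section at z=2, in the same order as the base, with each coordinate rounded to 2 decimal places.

t = z/height = 2/4 = 0.5
s = 1 + (scale-1)·z/height = 1 + (2.58-1)·2/4 = 1.790000
θ = twist·z/height = -315°·2/4 = -157.5000° = -2.748894 rad
cos θ = -0.923880, sin θ = -0.382683 (intermediates below are computed at full precision and shown rounded to 5 d.p.)
v1: (-5,1.5) → rotate → (5.19342,0.52760) → ×s → (9.29623,0.94440) → (9.30,0.94)
v2: (-2.5,-4) → rotate → (0.77897,4.65223) → ×s → (1.39435,8.32749) → (1.39,8.33)
v3: (1,4) → rotate → (0.60685,-4.07820) → ×s → (1.08627,-7.29998) → (1.09,-7.30)

Cross-section at z=2: (9.30,0.94) (1.39,8.33) (1.09,-7.30)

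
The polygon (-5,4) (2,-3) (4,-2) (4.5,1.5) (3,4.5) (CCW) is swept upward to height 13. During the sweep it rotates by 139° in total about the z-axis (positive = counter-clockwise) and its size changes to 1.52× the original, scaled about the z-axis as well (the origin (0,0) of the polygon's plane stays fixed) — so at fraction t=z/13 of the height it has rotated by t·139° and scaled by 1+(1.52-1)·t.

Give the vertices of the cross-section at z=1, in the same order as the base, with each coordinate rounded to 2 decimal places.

Cross-section at z=1: (-5.88,3.12) (2.62,-2.68) (4.47,-1.27) (4.31,2.40) (2.20,5.18)

t = z/height = 1/13 = 0.0769231
s = 1 + (scale-1)·z/height = 1 + (1.52-1)·1/13 = 1.040000
θ = twist·z/height = 139°·1/13 = 10.6923° = 0.186616 rad
cos θ = 0.982638, sin θ = 0.185535 (intermediates below are computed at full precision and shown rounded to 5 d.p.)
v1: (-5,4) → rotate → (-5.65533,3.00288) → ×s → (-5.88154,3.12299) → (-5.88,3.12)
v2: (2,-3) → rotate → (2.52188,-2.57684) → ×s → (2.62275,-2.67992) → (2.62,-2.68)
v3: (4,-2) → rotate → (4.30162,-1.22314) → ×s → (4.47369,-1.27206) → (4.47,-1.27)
v4: (4.5,1.5) → rotate → (4.14357,2.30886) → ×s → (4.30931,2.40122) → (4.31,2.40)
v5: (3,4.5) → rotate → (2.11301,4.97847) → ×s → (2.19753,5.17761) → (2.20,5.18)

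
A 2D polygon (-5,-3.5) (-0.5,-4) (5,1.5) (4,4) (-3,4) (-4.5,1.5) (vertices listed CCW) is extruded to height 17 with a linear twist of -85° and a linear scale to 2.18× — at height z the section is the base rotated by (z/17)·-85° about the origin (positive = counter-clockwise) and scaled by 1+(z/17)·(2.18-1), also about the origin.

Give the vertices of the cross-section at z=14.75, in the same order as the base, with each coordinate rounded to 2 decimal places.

Cross-section at z=14.75: (-9.63,7.73) (-8.06,-1.29) (5.75,-8.87) (10.04,-5.51) (6.07,8.09) (0.37,9.59)

t = z/height = 14.75/17 = 0.867647
s = 1 + (scale-1)·z/height = 1 + (2.18-1)·14.75/17 = 2.023824
θ = twist·z/height = -85°·14.75/17 = -73.7500° = -1.287180 rad
cos θ = 0.279829, sin θ = -0.960050 (intermediates below are computed at full precision and shown rounded to 5 d.p.)
v1: (-5,-3.5) → rotate → (-4.75932,3.82085) → ×s → (-9.63202,7.73272) → (-9.63,7.73)
v2: (-0.5,-4) → rotate → (-3.98011,-0.63929) → ×s → (-8.05505,-1.29381) → (-8.06,-1.29)
v3: (5,1.5) → rotate → (2.83922,-4.38051) → ×s → (5.74608,-8.86537) → (5.75,-8.87)
v4: (4,4) → rotate → (4.95952,-2.72088) → ×s → (10.03718,-5.50659) → (10.04,-5.51)
v5: (-3,4) → rotate → (3.00071,3.99947) → ×s → (6.07291,8.09421) → (6.07,8.09)
v6: (-4.5,1.5) → rotate → (0.18084,4.73997) → ×s → (0.36600,9.59286) → (0.37,9.59)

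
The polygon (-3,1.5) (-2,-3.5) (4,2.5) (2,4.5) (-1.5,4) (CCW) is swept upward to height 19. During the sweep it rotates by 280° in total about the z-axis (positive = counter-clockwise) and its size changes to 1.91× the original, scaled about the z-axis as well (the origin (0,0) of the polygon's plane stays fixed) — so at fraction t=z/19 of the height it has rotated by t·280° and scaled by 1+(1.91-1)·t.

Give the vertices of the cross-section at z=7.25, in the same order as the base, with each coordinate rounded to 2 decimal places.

Cross-section at z=7.25: (-0.76,-4.45) (5.29,-1.21) (-4.78,4.18) (-6.58,0.82) (-4.57,-3.50)

t = z/height = 7.25/19 = 0.381579
s = 1 + (scale-1)·z/height = 1 + (1.91-1)·7.25/19 = 1.347237
θ = twist·z/height = 280°·7.25/19 = 106.8421° = 1.864747 rad
cos θ = -0.289735, sin θ = 0.957107 (intermediates below are computed at full precision and shown rounded to 5 d.p.)
v1: (-3,1.5) → rotate → (-0.56645,-3.30592) → ×s → (-0.76315,-4.45386) → (-0.76,-4.45)
v2: (-2,-3.5) → rotate → (3.92934,-0.90014) → ×s → (5.29376,-1.21270) → (5.29,-1.21)
v3: (4,2.5) → rotate → (-3.55171,3.10409) → ×s → (-4.78499,4.18194) → (-4.78,4.18)
v4: (2,4.5) → rotate → (-4.88645,0.61041) → ×s → (-6.58321,0.82236) → (-6.58,0.82)
v5: (-1.5,4) → rotate → (-3.39382,-2.59460) → ×s → (-4.57229,-3.49554) → (-4.57,-3.50)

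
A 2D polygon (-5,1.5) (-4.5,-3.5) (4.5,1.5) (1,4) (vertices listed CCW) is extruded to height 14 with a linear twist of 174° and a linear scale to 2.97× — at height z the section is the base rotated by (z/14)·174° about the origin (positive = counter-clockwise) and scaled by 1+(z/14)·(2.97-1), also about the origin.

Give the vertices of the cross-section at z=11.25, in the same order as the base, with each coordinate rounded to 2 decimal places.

Cross-section at z=11.25: (7.37,-11.29) (14.71,-0.59) (-11.38,4.54) (-8.64,-6.23)

t = z/height = 11.25/14 = 0.803571
s = 1 + (scale-1)·z/height = 1 + (2.97-1)·11.25/14 = 2.583036
θ = twist·z/height = 174°·11.25/14 = 139.8214° = 2.440344 rad
cos θ = -0.764037, sin θ = 0.645172 (intermediates below are computed at full precision and shown rounded to 5 d.p.)
v1: (-5,1.5) → rotate → (2.85243,-4.37192) → ×s → (7.36793,-11.29282) → (7.37,-11.29)
v2: (-4.5,-3.5) → rotate → (5.69627,-0.22914) → ×s → (14.71367,-0.59188) → (14.71,-0.59)
v3: (4.5,1.5) → rotate → (-4.40593,1.75722) → ×s → (-11.38066,4.53896) → (-11.38,4.54)
v4: (1,4) → rotate → (-3.34473,-2.41098) → ×s → (-8.63954,-6.22764) → (-8.64,-6.23)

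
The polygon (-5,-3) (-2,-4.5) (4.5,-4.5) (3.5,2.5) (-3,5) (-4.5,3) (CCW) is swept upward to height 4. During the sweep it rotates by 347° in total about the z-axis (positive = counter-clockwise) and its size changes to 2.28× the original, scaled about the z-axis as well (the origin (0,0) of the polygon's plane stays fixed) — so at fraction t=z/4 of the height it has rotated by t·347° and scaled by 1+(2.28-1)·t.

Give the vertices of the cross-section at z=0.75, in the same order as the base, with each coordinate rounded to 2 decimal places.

Cross-section at z=0.75: (0.76,-7.19) (4.01,-4.60) (7.41,2.71) (-0.98,5.24) (-7.19,-0.76) (-5.73,-3.49)

t = z/height = 0.75/4 = 0.1875
s = 1 + (scale-1)·z/height = 1 + (2.28-1)·0.75/4 = 1.240000
θ = twist·z/height = 347°·0.75/4 = 65.0625° = 1.135555 rad
cos θ = 0.421629, sin θ = 0.906768 (intermediates below are computed at full precision and shown rounded to 5 d.p.)
v1: (-5,-3) → rotate → (0.61216,-5.79873) → ×s → (0.75908,-7.19042) → (0.76,-7.19)
v2: (-2,-4.5) → rotate → (3.23720,-3.71087) → ×s → (4.01413,-4.60148) → (4.01,-4.60)
v3: (4.5,-4.5) → rotate → (5.97779,2.18312) → ×s → (7.41246,2.70707) → (7.41,2.71)
v4: (3.5,2.5) → rotate → (-0.79122,4.22776) → ×s → (-0.98111,5.24243) → (-0.98,5.24)
v5: (-3,5) → rotate → (-5.79873,-0.61216) → ×s → (-7.19042,-0.75908) → (-7.19,-0.76)
v6: (-4.5,3) → rotate → (-4.61764,-2.81557) → ×s → (-5.72587,-3.49131) → (-5.73,-3.49)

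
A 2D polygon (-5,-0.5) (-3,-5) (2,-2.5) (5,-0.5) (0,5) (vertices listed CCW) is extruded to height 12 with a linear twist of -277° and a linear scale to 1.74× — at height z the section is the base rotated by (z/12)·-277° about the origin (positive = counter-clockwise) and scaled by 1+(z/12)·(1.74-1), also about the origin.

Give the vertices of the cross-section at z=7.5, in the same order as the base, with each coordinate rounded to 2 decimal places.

t = z/height = 7.5/12 = 0.625
s = 1 + (scale-1)·z/height = 1 + (1.74-1)·7.5/12 = 1.462500
θ = twist·z/height = -277°·7.5/12 = -173.1250° = -3.021601 rad
cos θ = -0.992810, sin θ = -0.119704 (intermediates below are computed at full precision and shown rounded to 5 d.p.)
v1: (-5,-0.5) → rotate → (4.90420,1.09492) → ×s → (7.17239,1.60133) → (7.17,1.60)
v2: (-3,-5) → rotate → (2.37991,5.32316) → ×s → (3.48062,7.78512) → (3.48,7.79)
v3: (2,-2.5) → rotate → (-2.28488,2.24262) → ×s → (-3.34163,3.27983) → (-3.34,3.28)
v4: (5,-0.5) → rotate → (-5.02390,-0.10211) → ×s → (-7.34745,-0.14934) → (-7.35,-0.15)
v5: (0,5) → rotate → (0.59852,-4.96405) → ×s → (0.87533,-7.25992) → (0.88,-7.26)

Cross-section at z=7.5: (7.17,1.60) (3.48,7.79) (-3.34,3.28) (-7.35,-0.15) (0.88,-7.26)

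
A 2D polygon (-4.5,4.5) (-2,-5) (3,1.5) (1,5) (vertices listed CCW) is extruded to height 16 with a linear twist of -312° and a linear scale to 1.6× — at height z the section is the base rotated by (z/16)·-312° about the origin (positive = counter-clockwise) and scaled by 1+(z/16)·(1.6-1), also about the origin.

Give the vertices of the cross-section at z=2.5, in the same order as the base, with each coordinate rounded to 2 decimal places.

t = z/height = 2.5/16 = 0.15625
s = 1 + (scale-1)·z/height = 1 + (1.6-1)·2.5/16 = 1.093750
θ = twist·z/height = -312°·2.5/16 = -48.7500° = -0.850848 rad
cos θ = 0.659346, sin θ = -0.751840 (intermediates below are computed at full precision and shown rounded to 5 d.p.)
v1: (-4.5,4.5) → rotate → (0.41622,6.35034) → ×s → (0.45524,6.94568) → (0.46,6.95)
v2: (-2,-5) → rotate → (-5.07789,-1.79305) → ×s → (-5.55394,-1.96115) → (-5.55,-1.96)
v3: (3,1.5) → rotate → (3.10580,-1.26650) → ×s → (3.39697,-1.38524) → (3.40,-1.39)
v4: (1,5) → rotate → (4.41854,2.54489) → ×s → (4.83278,2.78347) → (4.83,2.78)

Cross-section at z=2.5: (0.46,6.95) (-5.55,-1.96) (3.40,-1.39) (4.83,2.78)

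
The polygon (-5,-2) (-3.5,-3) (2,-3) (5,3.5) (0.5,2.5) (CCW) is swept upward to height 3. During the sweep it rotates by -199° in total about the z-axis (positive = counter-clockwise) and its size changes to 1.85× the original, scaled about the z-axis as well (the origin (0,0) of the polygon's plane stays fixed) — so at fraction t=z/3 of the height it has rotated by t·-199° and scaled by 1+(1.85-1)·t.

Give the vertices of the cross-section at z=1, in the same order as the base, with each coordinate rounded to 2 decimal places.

Cross-section at z=1: (-4.93,4.85) (-5.33,2.57) (-2.50,-3.90) (6.69,-4.07) (3.20,0.70)

t = z/height = 1/3 = 0.333333
s = 1 + (scale-1)·z/height = 1 + (1.85-1)·1/3 = 1.283333
θ = twist·z/height = -199°·1/3 = -66.3333° = -1.157735 rad
cos θ = 0.401415, sin θ = -0.915896 (intermediates below are computed at full precision and shown rounded to 5 d.p.)
v1: (-5,-2) → rotate → (-3.83887,3.77665) → ×s → (-4.92655,4.84670) → (-4.93,4.85)
v2: (-3.5,-3) → rotate → (-4.15264,2.00139) → ×s → (-5.32922,2.56845) → (-5.33,2.57)
v3: (2,-3) → rotate → (-1.94486,-3.03604) → ×s → (-2.49590,-3.89625) → (-2.50,-3.90)
v4: (5,3.5) → rotate → (5.21271,-3.17453) → ×s → (6.68965,-4.07398) → (6.69,-4.07)
v5: (0.5,2.5) → rotate → (2.49045,0.54559) → ×s → (3.19608,0.70017) → (3.20,0.70)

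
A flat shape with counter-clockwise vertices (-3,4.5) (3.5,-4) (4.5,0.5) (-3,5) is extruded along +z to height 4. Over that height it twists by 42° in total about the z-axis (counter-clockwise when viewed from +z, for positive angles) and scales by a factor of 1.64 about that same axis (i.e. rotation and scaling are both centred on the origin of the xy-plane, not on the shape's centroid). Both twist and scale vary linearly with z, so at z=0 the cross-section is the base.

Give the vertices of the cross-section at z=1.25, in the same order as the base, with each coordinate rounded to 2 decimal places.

Cross-section at z=1.25: (-4.73,4.44) (5.18,-3.72) (5.12,1.81) (-4.87,5.03)

t = z/height = 1.25/4 = 0.3125
s = 1 + (scale-1)·z/height = 1 + (1.64-1)·1.25/4 = 1.200000
θ = twist·z/height = 42°·1.25/4 = 13.1250° = 0.229074 rad
cos θ = 0.973877, sin θ = 0.227076 (intermediates below are computed at full precision and shown rounded to 5 d.p.)
v1: (-3,4.5) → rotate → (-3.94347,3.70122) → ×s → (-4.73217,4.44146) → (-4.73,4.44)
v2: (3.5,-4) → rotate → (4.31687,-3.10074) → ×s → (5.18025,-3.72089) → (5.18,-3.72)
v3: (4.5,0.5) → rotate → (4.26891,1.50878) → ×s → (5.12269,1.81054) → (5.12,1.81)
v4: (-3,5) → rotate → (-4.05701,4.18816) → ×s → (-4.86841,5.02579) → (-4.87,5.03)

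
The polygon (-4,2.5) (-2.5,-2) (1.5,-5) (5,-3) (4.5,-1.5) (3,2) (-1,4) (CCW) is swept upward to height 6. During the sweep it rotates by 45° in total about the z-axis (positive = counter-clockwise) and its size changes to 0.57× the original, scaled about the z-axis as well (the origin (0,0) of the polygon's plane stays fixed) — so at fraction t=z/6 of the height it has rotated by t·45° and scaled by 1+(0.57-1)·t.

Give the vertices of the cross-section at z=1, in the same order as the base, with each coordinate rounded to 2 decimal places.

t = z/height = 1/6 = 0.166667
s = 1 + (scale-1)·z/height = 1 + (0.57-1)·1/6 = 0.928333
θ = twist·z/height = 45°·1/6 = 7.5000° = 0.130900 rad
cos θ = 0.991445, sin θ = 0.130526 (intermediates below are computed at full precision and shown rounded to 5 d.p.)
v1: (-4,2.5) → rotate → (-4.29209,1.95651) → ×s → (-3.98449,1.81629) → (-3.98,1.82)
v2: (-2.5,-2) → rotate → (-2.21756,-2.30921) → ×s → (-2.05863,-2.14371) → (-2.06,-2.14)
v3: (1.5,-5) → rotate → (2.13980,-4.76144) → ×s → (1.98645,-4.42020) → (1.99,-4.42)
v4: (5,-3) → rotate → (5.34880,-2.32170) → ×s → (4.96547,-2.15531) → (4.97,-2.16)
v5: (4.5,-1.5) → rotate → (4.65729,-0.89980) → ×s → (4.32352,-0.83531) → (4.32,-0.84)
v6: (3,2) → rotate → (2.71328,2.37447) → ×s → (2.51883,2.20430) → (2.52,2.20)
v7: (-1,4) → rotate → (-1.51355,3.83525) → ×s → (-1.40508,3.56039) → (-1.41,3.56)

Cross-section at z=1: (-3.98,1.82) (-2.06,-2.14) (1.99,-4.42) (4.97,-2.16) (4.32,-0.84) (2.52,2.20) (-1.41,3.56)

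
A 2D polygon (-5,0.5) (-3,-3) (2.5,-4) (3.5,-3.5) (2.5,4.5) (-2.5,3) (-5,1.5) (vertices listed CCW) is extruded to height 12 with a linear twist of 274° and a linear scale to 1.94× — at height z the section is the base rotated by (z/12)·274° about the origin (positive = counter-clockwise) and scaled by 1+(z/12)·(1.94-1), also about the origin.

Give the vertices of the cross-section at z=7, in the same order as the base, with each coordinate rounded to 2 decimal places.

Cross-section at z=7: (7.00,-3.40) (5.96,2.76) (-1.50,7.15) (-3.22,6.96) (-6.04,-5.21) (2.03,-5.69) (6.47,-4.85)

t = z/height = 7/12 = 0.583333
s = 1 + (scale-1)·z/height = 1 + (1.94-1)·7/12 = 1.548333
θ = twist·z/height = 274°·7/12 = 159.8333° = 2.789618 rad
cos θ = -0.938694, sin θ = 0.344752 (intermediates below are computed at full precision and shown rounded to 5 d.p.)
v1: (-5,0.5) → rotate → (4.52109,-2.19311) → ×s → (7.00016,-3.39566) → (7.00,-3.40)
v2: (-3,-3) → rotate → (3.85034,1.78182) → ×s → (5.96161,2.75886) → (5.96,2.76)
v3: (2.5,-4) → rotate → (-0.96773,4.61666) → ×s → (-1.49836,7.14812) → (-1.50,7.15)
v4: (3.5,-3.5) → rotate → (-2.07880,4.49206) → ×s → (-3.21867,6.95521) → (-3.22,6.96)
v5: (2.5,4.5) → rotate → (-3.89812,-3.36224) → ×s → (-6.03559,-5.20587) → (-6.04,-5.21)
v6: (-2.5,3) → rotate → (1.31248,-3.67796) → ×s → (2.03215,-5.69471) → (2.03,-5.69)
v7: (-5,1.5) → rotate → (4.17634,-3.13180) → ×s → (6.46637,-4.84907) → (6.47,-4.85)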